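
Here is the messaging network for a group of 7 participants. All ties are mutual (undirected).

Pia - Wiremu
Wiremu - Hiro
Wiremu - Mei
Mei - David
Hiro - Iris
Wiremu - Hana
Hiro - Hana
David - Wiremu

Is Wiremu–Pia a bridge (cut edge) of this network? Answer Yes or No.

Without the Wiremu–Pia edge there is no alternate route between Wiremu and Pia, so the network disconnects. It is a bridge.

Yes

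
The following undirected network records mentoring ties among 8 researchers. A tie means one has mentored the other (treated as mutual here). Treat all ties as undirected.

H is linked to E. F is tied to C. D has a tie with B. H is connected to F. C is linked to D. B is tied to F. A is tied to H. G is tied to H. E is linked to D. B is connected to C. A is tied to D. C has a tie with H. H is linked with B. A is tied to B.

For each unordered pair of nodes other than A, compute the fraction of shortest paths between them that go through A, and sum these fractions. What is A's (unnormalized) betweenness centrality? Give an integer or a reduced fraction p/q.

Pairs whose geodesics pass through A — D–G: 1/4; D–H: 1/4.
All other pairs contribute 0.
Summing the contributions gives betweenness(A) = 1/2.

1/2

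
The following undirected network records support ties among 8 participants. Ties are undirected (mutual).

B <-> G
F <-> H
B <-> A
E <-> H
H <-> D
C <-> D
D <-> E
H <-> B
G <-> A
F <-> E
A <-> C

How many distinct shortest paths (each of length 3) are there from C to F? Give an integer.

2

The shortest distance is 3. The length-3 paths are: C–D–E–F; C–D–H–F.
That gives 2 distinct shortest paths.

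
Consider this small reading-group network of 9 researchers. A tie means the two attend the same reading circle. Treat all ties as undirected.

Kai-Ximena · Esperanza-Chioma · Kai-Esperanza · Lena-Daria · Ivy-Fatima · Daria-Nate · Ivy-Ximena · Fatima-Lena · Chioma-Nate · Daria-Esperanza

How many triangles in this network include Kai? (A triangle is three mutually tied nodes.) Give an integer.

0

Kai's neighbors are Esperanza and Ximena, but none of them are tied to each other, so no triangle contains Kai.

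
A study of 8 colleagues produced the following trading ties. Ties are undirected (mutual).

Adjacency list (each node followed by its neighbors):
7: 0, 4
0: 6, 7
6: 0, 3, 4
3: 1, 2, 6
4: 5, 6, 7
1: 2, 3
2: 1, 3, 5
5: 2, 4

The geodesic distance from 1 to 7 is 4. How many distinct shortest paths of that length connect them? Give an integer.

3

The shortest distance is 4. The length-4 paths are: 1–3–6–0–7; 1–3–6–4–7; 1–2–5–4–7.
That gives 3 distinct shortest paths.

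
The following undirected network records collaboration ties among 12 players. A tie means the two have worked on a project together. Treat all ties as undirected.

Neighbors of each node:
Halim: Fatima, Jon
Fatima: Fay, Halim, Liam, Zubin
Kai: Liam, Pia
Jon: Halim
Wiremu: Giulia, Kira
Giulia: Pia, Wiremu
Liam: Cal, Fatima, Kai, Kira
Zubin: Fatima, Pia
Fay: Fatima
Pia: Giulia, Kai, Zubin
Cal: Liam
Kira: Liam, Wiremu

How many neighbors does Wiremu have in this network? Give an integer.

2

Wiremu is directly tied to Giulia and Kira. That is 2 neighbors, so the degree of Wiremu is 2.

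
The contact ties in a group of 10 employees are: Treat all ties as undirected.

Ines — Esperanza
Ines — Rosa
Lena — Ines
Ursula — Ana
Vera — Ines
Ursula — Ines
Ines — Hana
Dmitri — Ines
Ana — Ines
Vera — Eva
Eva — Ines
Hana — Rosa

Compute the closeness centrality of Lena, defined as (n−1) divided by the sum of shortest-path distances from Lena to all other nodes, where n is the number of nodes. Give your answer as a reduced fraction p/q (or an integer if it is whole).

Distances from Lena: Ana:2, Dmitri:2, Esperanza:2, Eva:2, Hana:2, Ines:1, Rosa:2, Ursula:2, Vera:2. Sum = 17.
n = 10, so closeness = 9/17.

9/17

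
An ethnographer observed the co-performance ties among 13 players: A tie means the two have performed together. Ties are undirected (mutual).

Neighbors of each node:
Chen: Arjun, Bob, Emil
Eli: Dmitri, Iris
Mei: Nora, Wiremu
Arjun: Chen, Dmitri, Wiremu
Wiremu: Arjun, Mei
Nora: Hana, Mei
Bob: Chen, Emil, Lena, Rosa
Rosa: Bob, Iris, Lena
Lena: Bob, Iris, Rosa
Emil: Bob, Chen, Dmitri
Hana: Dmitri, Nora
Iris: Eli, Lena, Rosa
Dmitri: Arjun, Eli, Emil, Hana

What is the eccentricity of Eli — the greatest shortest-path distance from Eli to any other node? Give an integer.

Distances from Eli: Arjun:2, Bob:3, Chen:3, Dmitri:1, Emil:2, Hana:2, Iris:1, Lena:2, Mei:4, Nora:3, Rosa:2, Wiremu:3.
The largest is 4 (to Mei), so the eccentricity of Eli is 4.

4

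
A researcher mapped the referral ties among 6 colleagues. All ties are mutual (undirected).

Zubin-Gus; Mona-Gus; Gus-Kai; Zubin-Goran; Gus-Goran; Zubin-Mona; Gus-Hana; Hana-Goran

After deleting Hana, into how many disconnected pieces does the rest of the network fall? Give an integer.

1

Hana's neighbors (Goran and Gus) remain reachable from one another through other ties, so the rest of the network stays in one piece.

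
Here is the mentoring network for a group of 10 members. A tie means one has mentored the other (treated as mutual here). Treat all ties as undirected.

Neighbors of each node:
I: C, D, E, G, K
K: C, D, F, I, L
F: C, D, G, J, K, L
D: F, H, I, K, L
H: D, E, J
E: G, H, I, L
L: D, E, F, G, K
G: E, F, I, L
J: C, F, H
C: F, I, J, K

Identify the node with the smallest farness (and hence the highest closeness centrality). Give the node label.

F

Farness (sum of distances to all others) for each node — C:14, D:13, E:14, F:12, G:14, H:15, I:13, J:15, K:13, L:13.
The smallest farness is 12, for F, so F has the highest closeness.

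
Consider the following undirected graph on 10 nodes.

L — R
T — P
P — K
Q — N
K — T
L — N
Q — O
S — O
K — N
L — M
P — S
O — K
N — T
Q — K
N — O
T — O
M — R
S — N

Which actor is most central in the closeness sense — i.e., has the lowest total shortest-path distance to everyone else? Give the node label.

Farness (sum of distances to all others) for each node — K:15, L:16, M:23, N:12, O:15, P:20, Q:17, R:23, S:17, T:16.
The smallest farness is 12, for N, so N has the highest closeness.

N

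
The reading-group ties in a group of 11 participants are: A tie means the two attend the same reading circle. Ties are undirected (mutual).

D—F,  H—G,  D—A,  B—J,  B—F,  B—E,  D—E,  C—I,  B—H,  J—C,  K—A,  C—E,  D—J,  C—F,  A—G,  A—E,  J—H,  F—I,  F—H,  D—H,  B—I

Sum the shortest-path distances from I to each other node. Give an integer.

Distances from I: A:3, B:1, C:1, D:2, E:2, F:1, G:3, H:2, J:2, K:4.
Sum = 3 + 1 + 1 + 2 + 2 + 1 + 3 + 2 + 2 + 4 = 21.

21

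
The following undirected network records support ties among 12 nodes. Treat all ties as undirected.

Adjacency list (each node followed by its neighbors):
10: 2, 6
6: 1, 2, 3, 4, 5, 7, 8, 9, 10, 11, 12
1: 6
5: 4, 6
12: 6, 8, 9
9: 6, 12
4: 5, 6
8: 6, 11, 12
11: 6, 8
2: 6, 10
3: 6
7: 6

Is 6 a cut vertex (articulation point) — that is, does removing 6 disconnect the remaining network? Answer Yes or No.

Yes

Removing 6 leaves {8, 9, 11, and 12} with no path to {3}, so the network splits into 6 components. 6 is a cut vertex.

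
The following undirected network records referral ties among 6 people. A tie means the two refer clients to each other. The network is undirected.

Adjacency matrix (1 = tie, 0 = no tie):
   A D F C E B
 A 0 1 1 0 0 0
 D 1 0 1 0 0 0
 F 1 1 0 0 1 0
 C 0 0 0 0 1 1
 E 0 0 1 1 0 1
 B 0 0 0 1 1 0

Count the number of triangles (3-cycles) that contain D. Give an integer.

1

D's neighbors: A and F.
Neighbor pairs that are themselves tied: D–A–F. Each forms one triangle with D, for 1 in total.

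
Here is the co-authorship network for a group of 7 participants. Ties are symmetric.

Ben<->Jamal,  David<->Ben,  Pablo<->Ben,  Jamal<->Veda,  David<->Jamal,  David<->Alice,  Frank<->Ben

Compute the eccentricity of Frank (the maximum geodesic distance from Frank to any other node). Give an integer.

3

Distances from Frank: Alice:3, Ben:1, David:2, Jamal:2, Pablo:2, Veda:3.
The largest is 3 (to Alice and Veda), so the eccentricity of Frank is 3.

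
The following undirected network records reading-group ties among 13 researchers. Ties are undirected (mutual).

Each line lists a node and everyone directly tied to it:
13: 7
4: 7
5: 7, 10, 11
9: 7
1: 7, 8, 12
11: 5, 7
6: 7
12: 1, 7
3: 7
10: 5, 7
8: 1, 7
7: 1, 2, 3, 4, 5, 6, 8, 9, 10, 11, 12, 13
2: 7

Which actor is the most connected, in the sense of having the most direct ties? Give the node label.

Degrees — 1:3, 2:1, 3:1, 4:1, 5:3, 6:1, 7:12, 8:2, 9:1, 10:2, 11:2, 12:2, 13:1.
The maximum is 12, attained only by 7.

7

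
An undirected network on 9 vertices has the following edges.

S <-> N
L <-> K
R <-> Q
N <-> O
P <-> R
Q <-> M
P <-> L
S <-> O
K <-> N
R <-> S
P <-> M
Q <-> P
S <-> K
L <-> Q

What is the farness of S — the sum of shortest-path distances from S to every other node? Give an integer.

Distances from S: K:1, L:2, M:3, N:1, O:1, P:2, Q:2, R:1.
Sum = 1 + 2 + 3 + 1 + 1 + 2 + 2 + 1 = 13.

13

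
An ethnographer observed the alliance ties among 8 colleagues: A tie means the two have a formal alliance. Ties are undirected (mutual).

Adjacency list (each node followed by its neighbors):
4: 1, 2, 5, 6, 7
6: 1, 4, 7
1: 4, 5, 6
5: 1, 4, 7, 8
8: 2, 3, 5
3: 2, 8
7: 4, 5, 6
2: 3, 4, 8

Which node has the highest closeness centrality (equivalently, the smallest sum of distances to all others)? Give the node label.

4

Farness (sum of distances to all others) for each node — 1:12, 2:11, 3:15, 4:9, 5:10, 6:13, 7:12, 8:12.
The smallest farness is 9, for 4, so 4 has the highest closeness.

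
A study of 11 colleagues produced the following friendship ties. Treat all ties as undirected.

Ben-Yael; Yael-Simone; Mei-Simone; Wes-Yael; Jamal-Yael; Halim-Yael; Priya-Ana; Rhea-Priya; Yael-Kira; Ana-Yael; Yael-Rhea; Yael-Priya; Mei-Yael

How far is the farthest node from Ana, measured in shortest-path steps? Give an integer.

2

Distances from Ana: Ben:2, Halim:2, Jamal:2, Kira:2, Mei:2, Priya:1, Rhea:2, Simone:2, Wes:2, Yael:1.
The largest is 2 (to Mei, Simone, Wes, Halim, Jamal, Kira, Rhea, and Ben), so the eccentricity of Ana is 2.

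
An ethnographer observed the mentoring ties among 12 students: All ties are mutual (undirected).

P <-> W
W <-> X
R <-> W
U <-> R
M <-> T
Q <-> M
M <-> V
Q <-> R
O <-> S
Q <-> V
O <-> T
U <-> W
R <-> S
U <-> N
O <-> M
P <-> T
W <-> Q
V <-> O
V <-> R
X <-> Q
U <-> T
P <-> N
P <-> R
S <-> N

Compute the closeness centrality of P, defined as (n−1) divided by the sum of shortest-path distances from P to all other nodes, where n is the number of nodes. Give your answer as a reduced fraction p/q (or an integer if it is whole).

Distances from P: M:2, N:1, O:2, Q:2, R:1, S:2, T:1, U:2, V:2, W:1, X:2. Sum = 18.
n = 12, so closeness = 11/18.

11/18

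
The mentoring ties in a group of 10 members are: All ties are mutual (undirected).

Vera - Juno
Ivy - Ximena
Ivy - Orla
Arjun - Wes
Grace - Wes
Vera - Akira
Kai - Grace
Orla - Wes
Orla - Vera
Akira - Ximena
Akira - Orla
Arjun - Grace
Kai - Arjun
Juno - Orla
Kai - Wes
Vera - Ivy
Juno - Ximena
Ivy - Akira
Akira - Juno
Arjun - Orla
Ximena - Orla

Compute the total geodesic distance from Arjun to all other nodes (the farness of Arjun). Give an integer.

14

Distances from Arjun: Akira:2, Grace:1, Ivy:2, Juno:2, Kai:1, Orla:1, Vera:2, Wes:1, Ximena:2.
Sum = 2 + 1 + 2 + 2 + 1 + 1 + 2 + 1 + 2 = 14.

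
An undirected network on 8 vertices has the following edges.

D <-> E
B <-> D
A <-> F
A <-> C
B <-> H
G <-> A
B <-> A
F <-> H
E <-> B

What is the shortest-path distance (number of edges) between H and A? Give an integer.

2

One shortest route is H – B – A, which uses 2 edges, and H and A are not directly tied, so nothing shorter exists. So d(H,A) = 2.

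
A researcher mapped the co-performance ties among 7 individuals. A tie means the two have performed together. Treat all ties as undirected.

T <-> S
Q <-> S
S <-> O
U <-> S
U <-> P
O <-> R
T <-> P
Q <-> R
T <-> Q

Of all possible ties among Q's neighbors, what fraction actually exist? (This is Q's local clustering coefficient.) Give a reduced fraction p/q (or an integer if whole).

1/3

Q's neighbors: R, S, and T (k = 3).
Possible neighbor pairs: C(3,2) = 3. Edges among them: S–T → e = 1.
Clustering(Q) = 1/3.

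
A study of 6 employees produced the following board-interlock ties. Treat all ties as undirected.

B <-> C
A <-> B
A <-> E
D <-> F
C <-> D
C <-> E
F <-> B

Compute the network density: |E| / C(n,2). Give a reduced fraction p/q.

7/15

There are 7 edges and 6 nodes, so the maximum possible is C(6,2) = 15.
Density = 7/15.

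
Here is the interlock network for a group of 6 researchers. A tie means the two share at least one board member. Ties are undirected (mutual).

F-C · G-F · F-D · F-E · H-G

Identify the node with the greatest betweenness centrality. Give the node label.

F

Unnormalized betweenness of each node: C:0, D:0, E:0, F:9, G:4, H:0.
F has the largest value, 9, making it the main broker — the node through which the most shortest paths run.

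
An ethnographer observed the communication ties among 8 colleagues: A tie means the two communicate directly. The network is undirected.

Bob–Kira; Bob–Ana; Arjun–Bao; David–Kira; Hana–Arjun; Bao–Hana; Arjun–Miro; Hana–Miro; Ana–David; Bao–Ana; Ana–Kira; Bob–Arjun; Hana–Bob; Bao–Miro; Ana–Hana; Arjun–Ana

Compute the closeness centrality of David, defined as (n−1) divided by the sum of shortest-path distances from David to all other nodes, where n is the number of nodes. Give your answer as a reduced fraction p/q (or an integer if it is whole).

7/13

Distances from David: Ana:1, Arjun:2, Bao:2, Bob:2, Hana:2, Kira:1, Miro:3. Sum = 13.
n = 8, so closeness = 7/13.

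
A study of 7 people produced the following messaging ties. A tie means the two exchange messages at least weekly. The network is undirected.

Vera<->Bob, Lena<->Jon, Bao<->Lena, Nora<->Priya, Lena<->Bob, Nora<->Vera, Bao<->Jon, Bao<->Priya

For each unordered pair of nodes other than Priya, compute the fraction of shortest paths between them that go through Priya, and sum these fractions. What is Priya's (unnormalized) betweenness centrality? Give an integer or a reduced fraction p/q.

3

Pairs whose geodesics pass through Priya — Vera–Bao: 1/2; Nora–Bao: 1; Nora–Jon: 1; Nora–Lena: 1/2.
All other pairs contribute 0.
Summing the contributions gives betweenness(Priya) = 3.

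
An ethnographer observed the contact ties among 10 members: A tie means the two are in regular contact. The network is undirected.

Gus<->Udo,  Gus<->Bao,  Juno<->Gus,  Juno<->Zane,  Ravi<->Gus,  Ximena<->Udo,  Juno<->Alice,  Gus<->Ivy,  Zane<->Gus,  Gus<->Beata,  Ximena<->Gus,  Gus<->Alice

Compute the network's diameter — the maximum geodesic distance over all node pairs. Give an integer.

2

Eccentricity of each node (its greatest distance to any other): Alice:2, Bao:2, Beata:2, Gus:1, Ivy:2, Juno:2, Ravi:2, Udo:2, Ximena:2, Zane:2.
The maximum eccentricity is 2, realized for instance by the pair Alice–Bao via Alice – Gus – Bao. So the diameter is 2.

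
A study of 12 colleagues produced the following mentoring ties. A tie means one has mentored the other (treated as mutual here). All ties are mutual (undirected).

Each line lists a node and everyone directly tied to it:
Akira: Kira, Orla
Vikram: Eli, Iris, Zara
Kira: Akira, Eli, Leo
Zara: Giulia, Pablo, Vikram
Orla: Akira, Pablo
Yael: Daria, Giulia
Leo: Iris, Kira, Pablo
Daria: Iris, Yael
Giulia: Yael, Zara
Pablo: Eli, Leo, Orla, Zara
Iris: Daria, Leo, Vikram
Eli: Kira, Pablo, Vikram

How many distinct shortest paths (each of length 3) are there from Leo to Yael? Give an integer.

The shortest distance is 3, and the only length-3 path is Leo–Iris–Daria–Yael. So there is exactly 1 shortest path.

1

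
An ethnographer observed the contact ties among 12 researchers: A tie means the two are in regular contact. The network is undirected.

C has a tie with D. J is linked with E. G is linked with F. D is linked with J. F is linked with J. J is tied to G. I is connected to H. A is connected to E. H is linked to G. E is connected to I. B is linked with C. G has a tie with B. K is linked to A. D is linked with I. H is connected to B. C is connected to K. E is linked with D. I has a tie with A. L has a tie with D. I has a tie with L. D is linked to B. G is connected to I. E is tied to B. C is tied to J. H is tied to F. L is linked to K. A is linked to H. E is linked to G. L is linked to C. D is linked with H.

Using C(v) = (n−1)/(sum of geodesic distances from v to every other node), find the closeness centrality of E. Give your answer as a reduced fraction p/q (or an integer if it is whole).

Distances from E: A:1, B:1, C:2, D:1, F:2, G:1, H:2, I:1, J:1, K:2, L:2. Sum = 16.
n = 12, so closeness = 11/16.

11/16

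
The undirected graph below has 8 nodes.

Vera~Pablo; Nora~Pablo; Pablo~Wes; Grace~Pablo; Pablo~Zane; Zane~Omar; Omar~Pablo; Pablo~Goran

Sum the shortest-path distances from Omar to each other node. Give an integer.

Distances from Omar: Goran:2, Grace:2, Nora:2, Pablo:1, Vera:2, Wes:2, Zane:1.
Sum = 2 + 2 + 2 + 1 + 2 + 2 + 1 = 12.

12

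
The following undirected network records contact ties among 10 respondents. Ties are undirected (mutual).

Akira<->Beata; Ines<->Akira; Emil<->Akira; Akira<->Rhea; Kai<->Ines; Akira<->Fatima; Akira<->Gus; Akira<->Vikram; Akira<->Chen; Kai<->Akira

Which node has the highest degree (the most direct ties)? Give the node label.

Akira

Degrees — Akira:9, Beata:1, Chen:1, Emil:1, Fatima:1, Gus:1, Ines:2, Kai:2, Rhea:1, Vikram:1.
The maximum is 9, attained only by Akira.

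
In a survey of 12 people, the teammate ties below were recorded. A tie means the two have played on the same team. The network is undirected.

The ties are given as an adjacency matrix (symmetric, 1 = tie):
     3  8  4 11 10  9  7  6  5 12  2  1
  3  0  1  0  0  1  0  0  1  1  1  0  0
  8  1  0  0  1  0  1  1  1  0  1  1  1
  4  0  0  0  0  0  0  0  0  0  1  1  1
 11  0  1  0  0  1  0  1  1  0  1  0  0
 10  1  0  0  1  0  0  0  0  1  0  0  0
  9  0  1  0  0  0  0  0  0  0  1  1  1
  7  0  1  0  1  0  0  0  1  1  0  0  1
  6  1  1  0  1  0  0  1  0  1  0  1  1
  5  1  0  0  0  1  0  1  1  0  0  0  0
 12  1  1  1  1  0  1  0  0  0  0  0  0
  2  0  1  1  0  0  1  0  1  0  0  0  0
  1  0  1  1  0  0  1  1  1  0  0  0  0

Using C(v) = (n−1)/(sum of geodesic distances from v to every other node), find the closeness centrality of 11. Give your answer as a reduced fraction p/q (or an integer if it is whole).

Distances from 11: 1:2, 2:2, 3:2, 4:2, 5:2, 6:1, 7:1, 8:1, 9:2, 10:1, 12:1. Sum = 17.
n = 12, so closeness = 11/17.

11/17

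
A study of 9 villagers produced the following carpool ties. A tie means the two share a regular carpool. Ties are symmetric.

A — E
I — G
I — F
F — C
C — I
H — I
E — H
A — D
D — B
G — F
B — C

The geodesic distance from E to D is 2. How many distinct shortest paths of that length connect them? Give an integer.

The shortest distance is 2, and the only length-2 path is E–A–D. So there is exactly 1 shortest path.

1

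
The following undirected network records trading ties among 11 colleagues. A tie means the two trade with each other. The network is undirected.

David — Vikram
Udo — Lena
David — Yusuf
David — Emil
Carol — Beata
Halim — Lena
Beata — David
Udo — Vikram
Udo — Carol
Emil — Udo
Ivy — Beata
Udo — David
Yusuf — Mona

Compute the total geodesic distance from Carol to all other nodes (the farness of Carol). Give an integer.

Distances from Carol: Beata:1, David:2, Emil:2, Halim:3, Ivy:2, Lena:2, Mona:4, Udo:1, Vikram:2, Yusuf:3.
Sum = 1 + 2 + 2 + 3 + 2 + 2 + 4 + 1 + 2 + 3 = 22.

22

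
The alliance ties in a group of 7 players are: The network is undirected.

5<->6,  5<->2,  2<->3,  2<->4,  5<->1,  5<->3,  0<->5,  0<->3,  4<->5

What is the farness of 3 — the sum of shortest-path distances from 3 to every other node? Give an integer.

Distances from 3: 0:1, 1:2, 2:1, 4:2, 5:1, 6:2.
Sum = 1 + 2 + 1 + 2 + 1 + 2 = 9.

9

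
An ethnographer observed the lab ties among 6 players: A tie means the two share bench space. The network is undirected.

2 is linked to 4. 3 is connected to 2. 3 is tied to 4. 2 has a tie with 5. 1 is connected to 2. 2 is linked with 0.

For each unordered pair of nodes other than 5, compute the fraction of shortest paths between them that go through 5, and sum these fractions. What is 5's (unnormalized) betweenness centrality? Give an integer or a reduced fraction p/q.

0

No shortest path between any pair of other nodes passes through 5.
Summing the contributions gives betweenness(5) = 0.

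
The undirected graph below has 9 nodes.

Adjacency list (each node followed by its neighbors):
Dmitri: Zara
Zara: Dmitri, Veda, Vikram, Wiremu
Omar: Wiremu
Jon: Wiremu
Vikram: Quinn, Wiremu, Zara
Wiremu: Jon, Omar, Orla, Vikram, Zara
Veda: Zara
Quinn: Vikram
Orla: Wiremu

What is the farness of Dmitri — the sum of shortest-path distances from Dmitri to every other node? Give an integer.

19

Distances from Dmitri: Jon:3, Omar:3, Orla:3, Quinn:3, Veda:2, Vikram:2, Wiremu:2, Zara:1.
Sum = 3 + 3 + 3 + 3 + 2 + 2 + 2 + 1 = 19.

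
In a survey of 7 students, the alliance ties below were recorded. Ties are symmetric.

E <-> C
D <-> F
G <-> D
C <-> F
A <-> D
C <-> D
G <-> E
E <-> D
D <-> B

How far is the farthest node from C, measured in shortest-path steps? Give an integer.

Distances from C: A:2, B:2, D:1, E:1, F:1, G:2.
The largest is 2 (to A, B, and G), so the eccentricity of C is 2.

2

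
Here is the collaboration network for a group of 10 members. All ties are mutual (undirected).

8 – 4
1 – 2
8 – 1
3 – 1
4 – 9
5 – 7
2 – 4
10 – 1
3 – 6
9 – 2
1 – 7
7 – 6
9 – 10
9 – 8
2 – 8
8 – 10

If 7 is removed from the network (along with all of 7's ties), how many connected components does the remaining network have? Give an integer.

Without 7, the remaining ties split the others into: {1, 2, 3, 4, 6, 8, 9, 10}; {5}.
That's 2 separate components.

2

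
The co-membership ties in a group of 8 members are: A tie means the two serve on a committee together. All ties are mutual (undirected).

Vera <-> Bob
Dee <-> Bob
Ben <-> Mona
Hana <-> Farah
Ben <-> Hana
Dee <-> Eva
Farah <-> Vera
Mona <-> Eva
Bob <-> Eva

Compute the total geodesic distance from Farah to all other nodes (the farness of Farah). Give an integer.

Distances from Farah: Ben:2, Bob:2, Dee:3, Eva:3, Hana:1, Mona:3, Vera:1.
Sum = 2 + 2 + 3 + 3 + 1 + 3 + 1 = 15.

15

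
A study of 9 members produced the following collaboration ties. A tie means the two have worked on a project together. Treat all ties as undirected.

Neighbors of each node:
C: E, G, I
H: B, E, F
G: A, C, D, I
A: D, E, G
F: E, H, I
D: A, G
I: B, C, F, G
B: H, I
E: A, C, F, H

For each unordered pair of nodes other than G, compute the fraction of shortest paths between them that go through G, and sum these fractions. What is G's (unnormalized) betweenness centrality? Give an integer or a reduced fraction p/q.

Pairs whose geodesics pass through G — I–D: 1; I–A: 1; D–B: 1; D–C: 1; D–F: 1/2; B–A: 1/2; C–A: 1/2.
All other pairs contribute 0.
Summing the contributions gives betweenness(G) = 11/2.

11/2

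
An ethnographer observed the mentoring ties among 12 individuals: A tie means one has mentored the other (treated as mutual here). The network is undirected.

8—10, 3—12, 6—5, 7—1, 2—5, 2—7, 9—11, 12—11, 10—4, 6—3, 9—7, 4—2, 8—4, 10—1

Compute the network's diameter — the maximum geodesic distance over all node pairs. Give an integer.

6

Eccentricity of each node (its greatest distance to any other): 1:5, 2:4, 3:5, 4:5, 5:4, 6:4, 7:4, 8:6, 9:4, 10:5, 11:5, 12:6.
The maximum eccentricity is 6, realized for instance by the pair 12–8 via 12 – 11 – 9 – 7 – 1 – 10 – 8. So the diameter is 6.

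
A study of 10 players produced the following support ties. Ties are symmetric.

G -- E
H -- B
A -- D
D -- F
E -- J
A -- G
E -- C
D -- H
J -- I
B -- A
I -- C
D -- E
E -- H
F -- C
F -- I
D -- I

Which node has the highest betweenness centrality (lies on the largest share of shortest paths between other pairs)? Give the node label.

Unnormalized betweenness of each node: A:43/12, B:1/2, C:17/12, D:125/12, E:137/12, F:7/12, G:13/12, H:9/2, I:35/12, J:7/12.
E has the largest value, 137/12, making it the main broker — the node through which the most shortest paths run.

E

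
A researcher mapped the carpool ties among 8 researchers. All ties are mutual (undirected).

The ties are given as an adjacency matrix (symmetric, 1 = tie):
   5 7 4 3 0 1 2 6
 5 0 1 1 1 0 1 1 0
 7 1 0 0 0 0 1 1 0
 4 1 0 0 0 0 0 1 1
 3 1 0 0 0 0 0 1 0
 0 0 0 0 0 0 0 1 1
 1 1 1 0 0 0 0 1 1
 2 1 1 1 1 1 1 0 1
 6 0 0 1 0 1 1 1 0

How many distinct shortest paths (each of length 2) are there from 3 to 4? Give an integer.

The shortest distance is 2. The length-2 paths are: 3–5–4; 3–2–4.
That gives 2 distinct shortest paths.

2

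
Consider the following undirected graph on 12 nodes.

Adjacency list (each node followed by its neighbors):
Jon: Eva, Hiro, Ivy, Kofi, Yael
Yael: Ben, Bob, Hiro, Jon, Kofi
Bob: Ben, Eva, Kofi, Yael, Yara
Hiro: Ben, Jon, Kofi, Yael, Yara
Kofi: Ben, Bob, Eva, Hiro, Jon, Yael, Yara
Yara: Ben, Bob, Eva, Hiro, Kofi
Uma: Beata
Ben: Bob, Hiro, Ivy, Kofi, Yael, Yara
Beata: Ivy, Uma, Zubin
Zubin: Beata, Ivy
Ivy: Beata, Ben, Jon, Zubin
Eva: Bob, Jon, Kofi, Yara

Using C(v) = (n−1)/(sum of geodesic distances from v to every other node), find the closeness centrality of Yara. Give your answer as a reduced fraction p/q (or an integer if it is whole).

Distances from Yara: Beata:3, Ben:1, Bob:1, Eva:1, Hiro:1, Ivy:2, Jon:2, Kofi:1, Uma:4, Yael:2, Zubin:3. Sum = 21.
n = 12, so closeness = 11/21.

11/21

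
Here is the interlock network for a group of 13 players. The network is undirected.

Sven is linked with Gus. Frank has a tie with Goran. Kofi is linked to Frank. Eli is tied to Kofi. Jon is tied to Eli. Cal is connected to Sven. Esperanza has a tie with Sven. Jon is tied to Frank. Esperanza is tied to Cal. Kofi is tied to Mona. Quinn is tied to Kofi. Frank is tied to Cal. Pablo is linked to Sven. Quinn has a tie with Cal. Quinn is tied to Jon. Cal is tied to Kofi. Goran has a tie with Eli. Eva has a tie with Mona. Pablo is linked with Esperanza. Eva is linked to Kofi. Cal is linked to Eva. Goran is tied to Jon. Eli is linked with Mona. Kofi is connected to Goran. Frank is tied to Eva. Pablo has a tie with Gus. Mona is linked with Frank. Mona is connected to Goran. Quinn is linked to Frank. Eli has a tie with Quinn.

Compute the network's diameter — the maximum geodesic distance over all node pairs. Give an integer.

Eccentricity of each node (its greatest distance to any other): Cal:2, Eli:4, Esperanza:3, Eva:3, Frank:3, Goran:4, Gus:4, Jon:4, Kofi:3, Mona:4, Pablo:4, Quinn:3, Sven:3.
The maximum eccentricity is 4, realized for instance by the pair Goran–Pablo via Goran – Frank – Cal – Esperanza – Pablo. So the diameter is 4.

4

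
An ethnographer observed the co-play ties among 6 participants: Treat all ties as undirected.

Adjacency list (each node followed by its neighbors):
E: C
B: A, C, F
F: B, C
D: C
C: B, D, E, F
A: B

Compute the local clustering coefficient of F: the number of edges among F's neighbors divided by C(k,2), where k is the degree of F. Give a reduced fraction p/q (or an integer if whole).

F's neighbors: B and C (k = 2).
Possible neighbor pairs: C(2,2) = 1. Edges among them: B–C → e = 1.
Clustering(F) = 1/1.

1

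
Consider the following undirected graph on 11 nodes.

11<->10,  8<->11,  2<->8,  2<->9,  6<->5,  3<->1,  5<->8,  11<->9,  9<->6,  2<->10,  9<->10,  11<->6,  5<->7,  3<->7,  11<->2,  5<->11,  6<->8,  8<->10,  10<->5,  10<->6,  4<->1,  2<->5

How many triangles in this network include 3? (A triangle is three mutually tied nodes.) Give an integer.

0

3's neighbors are 1 and 7, but none of them are tied to each other, so no triangle contains 3.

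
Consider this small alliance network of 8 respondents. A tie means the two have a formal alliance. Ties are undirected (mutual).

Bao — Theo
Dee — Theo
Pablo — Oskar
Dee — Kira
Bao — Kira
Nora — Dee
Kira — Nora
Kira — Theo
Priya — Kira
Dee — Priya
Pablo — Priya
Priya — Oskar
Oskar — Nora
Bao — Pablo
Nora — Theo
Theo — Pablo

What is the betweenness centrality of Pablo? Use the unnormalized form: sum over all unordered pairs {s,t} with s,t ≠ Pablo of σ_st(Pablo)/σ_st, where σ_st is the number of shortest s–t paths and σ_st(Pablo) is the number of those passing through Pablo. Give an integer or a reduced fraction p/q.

7/3

Pairs whose geodesics pass through Pablo — Priya–Bao: 1/2; Priya–Theo: 1/3; Bao–Oskar: 1; Oskar–Theo: 1/2.
All other pairs contribute 0.
Summing the contributions gives betweenness(Pablo) = 7/3.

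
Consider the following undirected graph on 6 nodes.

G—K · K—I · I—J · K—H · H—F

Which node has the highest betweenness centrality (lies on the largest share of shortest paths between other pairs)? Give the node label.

K

Unnormalized betweenness of each node: F:0, G:0, H:4, I:4, J:0, K:8.
K has the largest value, 8, making it the main broker — the node through which the most shortest paths run.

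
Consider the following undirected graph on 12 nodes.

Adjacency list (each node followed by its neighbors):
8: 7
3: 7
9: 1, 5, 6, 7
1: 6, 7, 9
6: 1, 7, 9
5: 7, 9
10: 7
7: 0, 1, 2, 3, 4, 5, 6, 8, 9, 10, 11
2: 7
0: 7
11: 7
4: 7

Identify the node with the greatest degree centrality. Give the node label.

Degrees — 0:1, 1:3, 2:1, 3:1, 4:1, 5:2, 6:3, 7:11, 8:1, 9:4, 10:1, 11:1.
The maximum is 11, attained only by 7.

7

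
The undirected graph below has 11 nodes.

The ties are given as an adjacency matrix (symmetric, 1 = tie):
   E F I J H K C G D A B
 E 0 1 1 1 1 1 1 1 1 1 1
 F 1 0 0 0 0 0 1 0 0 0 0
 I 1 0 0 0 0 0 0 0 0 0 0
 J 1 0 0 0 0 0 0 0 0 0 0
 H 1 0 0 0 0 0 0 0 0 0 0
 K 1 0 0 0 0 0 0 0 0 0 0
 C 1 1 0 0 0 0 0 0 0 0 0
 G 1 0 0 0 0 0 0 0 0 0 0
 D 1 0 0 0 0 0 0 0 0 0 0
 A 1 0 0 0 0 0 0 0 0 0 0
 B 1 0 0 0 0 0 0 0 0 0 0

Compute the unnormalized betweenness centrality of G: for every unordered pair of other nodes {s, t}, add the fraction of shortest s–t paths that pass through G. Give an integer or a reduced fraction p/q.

No shortest path between any pair of other nodes passes through G.
Summing the contributions gives betweenness(G) = 0.

0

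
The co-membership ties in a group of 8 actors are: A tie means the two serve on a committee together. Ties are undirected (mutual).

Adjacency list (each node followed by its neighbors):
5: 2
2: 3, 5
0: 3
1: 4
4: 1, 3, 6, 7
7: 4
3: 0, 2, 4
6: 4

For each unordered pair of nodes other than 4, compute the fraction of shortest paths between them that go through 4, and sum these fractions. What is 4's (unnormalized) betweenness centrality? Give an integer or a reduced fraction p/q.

15

Pairs whose geodesics pass through 4 — 2–1: 1; 2–7: 1; 2–6: 1; 5–1: 1; 5–7: 1; 5–6: 1; 0–1: 1; 0–7: 1; 0–6: 1; 3–1: 1; 3–7: 1; 3–6: 1; 1–7: 1; 1–6: 1 … (+1 more pairs).
All other pairs contribute 0.
Summing the contributions gives betweenness(4) = 15.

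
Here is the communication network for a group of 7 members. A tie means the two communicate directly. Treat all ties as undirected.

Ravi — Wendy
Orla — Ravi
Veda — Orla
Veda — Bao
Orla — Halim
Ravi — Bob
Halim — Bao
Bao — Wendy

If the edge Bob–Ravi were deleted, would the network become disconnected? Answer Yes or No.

Yes

Without the Bob–Ravi edge there is no alternate route between Bob and Ravi, so the network disconnects. It is a bridge.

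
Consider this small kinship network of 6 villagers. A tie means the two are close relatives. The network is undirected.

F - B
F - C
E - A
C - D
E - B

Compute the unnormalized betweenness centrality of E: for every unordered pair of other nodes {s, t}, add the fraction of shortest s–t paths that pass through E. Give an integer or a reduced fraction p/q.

Pairs whose geodesics pass through E — D–A: 1; B–A: 1; F–A: 1; C–A: 1.
All other pairs contribute 0.
Summing the contributions gives betweenness(E) = 4.

4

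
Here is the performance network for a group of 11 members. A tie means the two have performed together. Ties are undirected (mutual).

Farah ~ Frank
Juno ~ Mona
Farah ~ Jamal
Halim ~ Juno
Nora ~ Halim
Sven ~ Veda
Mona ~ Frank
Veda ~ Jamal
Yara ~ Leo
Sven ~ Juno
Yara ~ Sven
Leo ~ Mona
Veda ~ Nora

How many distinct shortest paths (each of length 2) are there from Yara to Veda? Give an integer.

1

The shortest distance is 2, and the only length-2 path is Yara–Sven–Veda. So there is exactly 1 shortest path.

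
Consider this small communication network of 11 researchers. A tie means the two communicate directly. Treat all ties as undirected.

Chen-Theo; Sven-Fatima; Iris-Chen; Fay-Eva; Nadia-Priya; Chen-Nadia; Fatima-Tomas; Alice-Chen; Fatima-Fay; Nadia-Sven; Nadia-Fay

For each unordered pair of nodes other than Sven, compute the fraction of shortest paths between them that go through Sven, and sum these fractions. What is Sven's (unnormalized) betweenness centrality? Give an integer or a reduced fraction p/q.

Pairs whose geodesics pass through Sven — Nadia–Fatima: 1/2; Nadia–Tomas: 1/2; Theo–Fatima: 1/2; Theo–Tomas: 1/2; Alice–Fatima: 1/2; Alice–Tomas: 1/2; Priya–Fatima: 1/2; Priya–Tomas: 1/2; Iris–Fatima: 1/2; Iris–Tomas: 1/2; Fatima–Chen: 1/2; Chen–Tomas: 1/2.
All other pairs contribute 0.
Summing the contributions gives betweenness(Sven) = 6.

6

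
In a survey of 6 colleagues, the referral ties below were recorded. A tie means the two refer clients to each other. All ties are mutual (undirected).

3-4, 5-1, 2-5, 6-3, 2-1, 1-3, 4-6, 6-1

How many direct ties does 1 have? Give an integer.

4

1 is directly tied to 2, 3, 5, and 6. That is 4 neighbors, so the degree of 1 is 4.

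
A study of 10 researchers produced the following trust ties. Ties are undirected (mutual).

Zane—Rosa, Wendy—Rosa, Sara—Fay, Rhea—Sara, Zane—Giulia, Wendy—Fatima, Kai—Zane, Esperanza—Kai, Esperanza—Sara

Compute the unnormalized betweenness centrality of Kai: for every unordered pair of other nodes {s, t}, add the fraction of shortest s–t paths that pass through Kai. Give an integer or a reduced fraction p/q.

20

Pairs whose geodesics pass through Kai — Fatima–Esperanza: 1; Fatima–Rhea: 1; Fatima–Fay: 1; Fatima–Sara: 1; Esperanza–Wendy: 1; Esperanza–Zane: 1; Esperanza–Giulia: 1; Esperanza–Rosa: 1; Wendy–Rhea: 1; Wendy–Fay: 1; Wendy–Sara: 1; Rhea–Zane: 1; Rhea–Giulia: 1; Rhea–Rosa: 1 … (+6 more pairs).
All other pairs contribute 0.
Summing the contributions gives betweenness(Kai) = 20.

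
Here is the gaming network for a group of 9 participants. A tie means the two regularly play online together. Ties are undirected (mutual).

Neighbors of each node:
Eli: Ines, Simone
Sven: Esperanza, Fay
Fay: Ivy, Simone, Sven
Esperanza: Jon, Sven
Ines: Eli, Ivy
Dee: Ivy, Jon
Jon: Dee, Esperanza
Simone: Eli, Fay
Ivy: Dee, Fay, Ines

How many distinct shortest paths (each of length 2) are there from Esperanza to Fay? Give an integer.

The shortest distance is 2, and the only length-2 path is Esperanza–Sven–Fay. So there is exactly 1 shortest path.

1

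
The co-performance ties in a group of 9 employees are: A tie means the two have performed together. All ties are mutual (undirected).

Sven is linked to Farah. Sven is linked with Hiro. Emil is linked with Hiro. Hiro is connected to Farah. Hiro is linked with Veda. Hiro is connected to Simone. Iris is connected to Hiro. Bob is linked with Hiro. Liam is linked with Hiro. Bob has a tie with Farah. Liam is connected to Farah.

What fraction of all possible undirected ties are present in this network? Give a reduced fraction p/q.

There are 11 edges and 9 nodes, so the maximum possible is C(9,2) = 36.
Density = 11/36.

11/36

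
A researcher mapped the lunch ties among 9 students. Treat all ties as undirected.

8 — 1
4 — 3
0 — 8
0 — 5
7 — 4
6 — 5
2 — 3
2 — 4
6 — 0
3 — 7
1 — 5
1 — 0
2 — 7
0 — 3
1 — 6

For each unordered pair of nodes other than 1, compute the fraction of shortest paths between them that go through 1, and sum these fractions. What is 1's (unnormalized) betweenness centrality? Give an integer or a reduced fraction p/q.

1

Pairs whose geodesics pass through 1 — 8–6: 1/2; 8–5: 1/2.
All other pairs contribute 0.
Summing the contributions gives betweenness(1) = 1.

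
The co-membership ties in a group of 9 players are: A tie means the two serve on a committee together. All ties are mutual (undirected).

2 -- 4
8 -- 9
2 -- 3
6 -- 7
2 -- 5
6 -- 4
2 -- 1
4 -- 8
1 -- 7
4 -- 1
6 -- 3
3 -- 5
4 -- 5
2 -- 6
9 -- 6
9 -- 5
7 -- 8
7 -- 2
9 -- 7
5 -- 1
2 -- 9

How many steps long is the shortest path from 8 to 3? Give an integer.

One shortest route is 8 – 9 – 5 – 3, which uses 3 edges, and at distance 2 from 8 we only reach {1, 2, 5, 6}, which does not include 3. So d(8,3) = 3.

3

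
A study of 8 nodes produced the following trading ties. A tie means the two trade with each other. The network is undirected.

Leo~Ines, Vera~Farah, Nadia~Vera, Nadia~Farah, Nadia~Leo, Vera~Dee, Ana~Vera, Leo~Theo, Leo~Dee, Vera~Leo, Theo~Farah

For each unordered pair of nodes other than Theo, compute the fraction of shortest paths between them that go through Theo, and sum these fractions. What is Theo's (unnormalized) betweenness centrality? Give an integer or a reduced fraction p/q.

2/3

Pairs whose geodesics pass through Theo — Leo–Farah: 1/3; Farah–Ines: 1/3.
All other pairs contribute 0.
Summing the contributions gives betweenness(Theo) = 2/3.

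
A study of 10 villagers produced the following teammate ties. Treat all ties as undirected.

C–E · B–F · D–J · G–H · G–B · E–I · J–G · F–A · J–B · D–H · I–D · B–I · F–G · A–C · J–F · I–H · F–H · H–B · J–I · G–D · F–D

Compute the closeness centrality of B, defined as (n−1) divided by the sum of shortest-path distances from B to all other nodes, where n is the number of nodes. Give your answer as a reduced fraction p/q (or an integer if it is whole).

Distances from B: A:2, C:3, D:2, E:2, F:1, G:1, H:1, I:1, J:1. Sum = 14.
n = 10, so closeness = 9/14.

9/14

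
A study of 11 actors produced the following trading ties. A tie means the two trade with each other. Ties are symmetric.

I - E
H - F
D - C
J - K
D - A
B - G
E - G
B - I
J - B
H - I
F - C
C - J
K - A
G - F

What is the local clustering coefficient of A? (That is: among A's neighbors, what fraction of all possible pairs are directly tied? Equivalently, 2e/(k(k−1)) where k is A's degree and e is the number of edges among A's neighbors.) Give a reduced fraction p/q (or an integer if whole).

0

A's neighbors: D and K (k = 2).
Possible neighbor pairs: C(2,2) = 1. Edges among them: none → e = 0.
Clustering(A) = 0/1.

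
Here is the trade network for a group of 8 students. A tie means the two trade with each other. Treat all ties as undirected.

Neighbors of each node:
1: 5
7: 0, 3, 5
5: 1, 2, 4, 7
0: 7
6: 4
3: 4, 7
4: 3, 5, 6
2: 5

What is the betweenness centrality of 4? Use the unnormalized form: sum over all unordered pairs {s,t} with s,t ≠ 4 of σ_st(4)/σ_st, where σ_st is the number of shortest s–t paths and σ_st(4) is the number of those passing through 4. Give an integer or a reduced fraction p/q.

15/2

Pairs whose geodesics pass through 4 — 6–7: 2/2; 6–2: 1; 6–0: 2/2; 6–5: 1; 6–1: 1; 6–3: 1; 2–3: 1/2; 5–3: 1/2; 1–3: 1/2.
All other pairs contribute 0.
Summing the contributions gives betweenness(4) = 15/2.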